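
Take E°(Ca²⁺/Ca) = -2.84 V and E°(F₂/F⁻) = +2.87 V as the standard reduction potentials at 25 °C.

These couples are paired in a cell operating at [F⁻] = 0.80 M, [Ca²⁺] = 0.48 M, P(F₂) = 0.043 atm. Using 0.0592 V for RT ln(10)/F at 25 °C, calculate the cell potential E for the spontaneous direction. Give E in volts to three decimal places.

F₂/F⁻ is the cathode (higher E°), Ca²⁺/Ca the anode: E°cell = +2.87 − (-2.84) = +5.71 V, n = 2.
Overall: F₂(g) + Ca(s) → 2 F⁻(aq) + Ca²⁺(aq)
Q = [F⁻]^2·[Ca²⁺] / (P(F₂)); log Q = 0.854.
E = E° − (0.0592/n) log Q = +5.71 − (0.0592/2)(0.854) = +5.685 V.

+5.685 V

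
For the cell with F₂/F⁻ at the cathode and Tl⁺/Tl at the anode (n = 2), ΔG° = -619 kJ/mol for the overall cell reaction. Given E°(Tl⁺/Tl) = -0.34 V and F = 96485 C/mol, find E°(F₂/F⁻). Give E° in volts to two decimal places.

+2.87 V

E°cell = −ΔG°/(nF) = −(-619×10³)/((2)(96485)) = +3.208 V.
Since F₂/F⁻ is the cathode and Tl⁺/Tl the anode, E°cell = E°(F₂/F⁻) − E°(Tl⁺/Tl).
So E°(F₂/F⁻) = E°cell + E°(Tl⁺/Tl) = +3.208 + (-0.34) = +2.87 V.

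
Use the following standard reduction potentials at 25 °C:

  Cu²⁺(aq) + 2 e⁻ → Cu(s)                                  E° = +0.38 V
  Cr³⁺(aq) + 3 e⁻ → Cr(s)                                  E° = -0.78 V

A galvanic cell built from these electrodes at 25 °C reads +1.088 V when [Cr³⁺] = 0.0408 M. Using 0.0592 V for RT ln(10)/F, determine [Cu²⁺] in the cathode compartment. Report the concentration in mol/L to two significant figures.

Cu²⁺/Cu is the cathode, Cr³⁺/Cr the anode: E°cell = +1.16 V, n = 6.
Overall reaction: 3 Cu²⁺(aq) + 2 Cr(s) → 3 Cu(s) + 2 Cr³⁺(aq); Q = [Cr³⁺]^2/[Cu²⁺]^3.
From E = E° − (0.0592/n) log Q: log Q = (E° − E)·n/0.0592 = (+1.16 − (+1.088))·6/0.0592 = 7.2973.
So 3·log[Cu²⁺] = 2·log(0.0408) − log Q = -2.7787 − (7.2973) = -10.0760; log[Cu²⁺] = -10.0760 / 3 = -3.3587; [Cu²⁺] = 10^(-3.3587) ≈ 0.00044 M.

0.00044 M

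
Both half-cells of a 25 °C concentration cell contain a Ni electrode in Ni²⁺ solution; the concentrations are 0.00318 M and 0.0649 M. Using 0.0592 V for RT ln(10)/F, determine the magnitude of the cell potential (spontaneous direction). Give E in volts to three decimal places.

+0.039 V

For a concentration cell E°cell = 0. The 0.0649 M side is the cathode (reduction is favoured where [Ni²⁺] is higher).
With n = 2, E = −(0.0592/2) log([Ni²⁺]ₐₙ/[Ni²⁺]꜀ₐₜ) = −(0.0592/2) log(0.00318/0.0649) = −(0.0592/2)(-1.310) = +0.039 V.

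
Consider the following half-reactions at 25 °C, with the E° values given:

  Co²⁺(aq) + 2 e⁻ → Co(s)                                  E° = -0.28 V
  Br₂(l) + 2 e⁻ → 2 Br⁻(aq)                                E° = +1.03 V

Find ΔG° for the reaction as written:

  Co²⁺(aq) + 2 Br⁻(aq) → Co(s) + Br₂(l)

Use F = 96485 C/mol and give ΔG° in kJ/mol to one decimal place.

+252.8 kJ/mol

As written, Co²⁺/Co is reduced (cathode) and Br₂/Br⁻ is oxidised (anode), so E°cell = (-0.28) − (+1.03) = -1.31 V.
Balancing electrons gives n = 2.
ΔG° = −nFE° = −(2)(96485)(-1.31) = 252,791 J = +252.8 kJ/mol.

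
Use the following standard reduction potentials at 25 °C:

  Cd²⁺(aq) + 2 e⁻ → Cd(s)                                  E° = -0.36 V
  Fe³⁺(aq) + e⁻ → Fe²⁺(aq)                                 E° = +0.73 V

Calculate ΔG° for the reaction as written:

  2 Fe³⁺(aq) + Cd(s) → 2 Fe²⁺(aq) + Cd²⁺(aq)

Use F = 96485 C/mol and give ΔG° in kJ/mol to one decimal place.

-210.3 kJ/mol

As written, Fe³⁺/Fe²⁺ is reduced (cathode) and Cd²⁺/Cd is oxidised (anode), so E°cell = (+0.73) − (-0.36) = +1.09 V.
Balancing electrons gives n = 2.
ΔG° = −nFE° = −(2)(96485)(+1.09) = -210,337 J = -210.3 kJ/mol.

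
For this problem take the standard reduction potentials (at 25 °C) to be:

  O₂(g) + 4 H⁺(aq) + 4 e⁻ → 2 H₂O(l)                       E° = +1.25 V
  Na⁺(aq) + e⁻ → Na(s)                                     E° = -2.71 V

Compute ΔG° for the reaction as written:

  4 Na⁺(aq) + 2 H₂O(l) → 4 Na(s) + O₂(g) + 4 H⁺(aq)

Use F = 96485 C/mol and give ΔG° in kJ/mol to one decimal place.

+1528.3 kJ/mol

As written, Na⁺/Na is reduced (cathode) and O₂/H₂O is oxidised (anode), so E°cell = (-2.71) − (+1.25) = -3.96 V.
Balancing electrons gives n = 4.
ΔG° = −nFE° = −(4)(96485)(-3.96) = 1,528,322 J = +1528.3 kJ/mol.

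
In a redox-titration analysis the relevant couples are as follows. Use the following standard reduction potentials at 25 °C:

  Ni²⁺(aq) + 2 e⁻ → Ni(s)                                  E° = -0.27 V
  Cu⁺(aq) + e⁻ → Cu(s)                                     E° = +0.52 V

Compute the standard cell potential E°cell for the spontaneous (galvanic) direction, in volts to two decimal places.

The Cu⁺/Cu couple has the higher reduction potential, so it is the cathode; Ni²⁺/Ni is oxidised at the anode.
E°cell = E°(cathode) − E°(anode) = (+0.52) − (-0.27) = +0.79 V.
Since E°cell > 0, the reaction is spontaneous under standard conditions.

+0.79 V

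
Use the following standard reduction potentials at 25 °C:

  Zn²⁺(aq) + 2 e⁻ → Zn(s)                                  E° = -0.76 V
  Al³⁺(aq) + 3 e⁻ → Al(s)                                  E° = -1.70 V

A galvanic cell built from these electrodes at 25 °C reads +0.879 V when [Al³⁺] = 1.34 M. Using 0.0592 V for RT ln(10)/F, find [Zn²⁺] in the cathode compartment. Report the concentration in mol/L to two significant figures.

0.011 M

Zn²⁺/Zn is the cathode, Al³⁺/Al the anode: E°cell = +0.94 V, n = 6.
Overall reaction: 3 Zn²⁺(aq) + 2 Al(s) → 3 Zn(s) + 2 Al³⁺(aq); Q = [Al³⁺]^2/[Zn²⁺]^3.
From E = E° − (0.0592/n) log Q: log Q = (E° − E)·n/0.0592 = (+0.94 − (+0.879))·6/0.0592 = 6.1824.
So 3·log[Zn²⁺] = 2·log(1.34) − log Q = 0.2542 − (6.1824) = -5.9282; log[Zn²⁺] = -5.9282 / 3 = -1.9761; [Zn²⁺] = 10^(-1.9761) ≈ 0.011 M.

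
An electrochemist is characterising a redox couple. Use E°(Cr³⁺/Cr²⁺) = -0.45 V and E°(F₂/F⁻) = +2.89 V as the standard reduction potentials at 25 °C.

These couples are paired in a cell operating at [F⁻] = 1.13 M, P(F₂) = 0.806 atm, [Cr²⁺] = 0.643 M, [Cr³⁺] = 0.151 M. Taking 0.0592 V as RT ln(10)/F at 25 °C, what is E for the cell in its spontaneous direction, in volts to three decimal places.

+3.371 V

F₂/F⁻ is the cathode (higher E°), Cr³⁺/Cr²⁺ the anode: E°cell = +2.89 − (-0.45) = +3.34 V, n = 2.
Overall: F₂(g) + 2 Cr²⁺(aq) → 2 F⁻(aq) + 2 Cr³⁺(aq)
Q = [F⁻]^2·[Cr³⁺]^2 / (P(F₂)·[Cr²⁺]^2); log Q = -1.059.
E = E° − (0.0592/n) log Q = +3.34 − (0.0592/2)(-1.059) = +3.371 V.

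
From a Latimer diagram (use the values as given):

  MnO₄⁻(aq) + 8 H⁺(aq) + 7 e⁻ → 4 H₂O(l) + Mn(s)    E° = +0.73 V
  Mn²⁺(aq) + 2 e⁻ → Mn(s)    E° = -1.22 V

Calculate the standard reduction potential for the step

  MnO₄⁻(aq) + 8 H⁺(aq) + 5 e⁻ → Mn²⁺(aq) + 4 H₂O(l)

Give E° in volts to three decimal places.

Sequential free energies add, so n₃E°₃ = n₁E°₁ + n₂E°₂.
With n₃ = 7, and the known step contributing 2×(-1.22) V, the unknown satisfies 5·E° = 7×(+0.73) − 2×(-1.22) = +7.550.
E° = +7.550 / 5 = +1.510 V.

+1.510 V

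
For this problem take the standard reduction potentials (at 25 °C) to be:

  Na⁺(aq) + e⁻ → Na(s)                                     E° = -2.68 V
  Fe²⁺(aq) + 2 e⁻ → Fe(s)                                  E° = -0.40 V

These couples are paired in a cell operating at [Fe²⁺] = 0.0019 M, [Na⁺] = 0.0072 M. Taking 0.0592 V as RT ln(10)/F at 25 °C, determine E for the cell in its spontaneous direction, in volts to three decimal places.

Fe²⁺/Fe is the cathode (higher E°), Na⁺/Na the anode: E°cell = -0.40 − (-2.68) = +2.28 V, n = 2.
Overall: Fe²⁺(aq) + 2 Na(s) → Fe(s) + 2 Na⁺(aq)
Q = [Na⁺]^2 / ([Fe²⁺]); log Q = -1.564.
E = E° − (0.0592/n) log Q = +2.28 − (0.0592/2)(-1.564) = +2.326 V.

+2.326 V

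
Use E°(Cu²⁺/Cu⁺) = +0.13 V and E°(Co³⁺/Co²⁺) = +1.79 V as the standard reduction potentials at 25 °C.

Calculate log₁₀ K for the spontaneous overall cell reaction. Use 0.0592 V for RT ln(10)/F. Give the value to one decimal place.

28.0

Cathode: Co³⁺/Co²⁺; anode: Cu²⁺/Cu⁺. E°cell = +1.66 V, n = 1.
log K = nE°cell / 0.0592 = (1)(+1.66) / 0.0592 = 28.0.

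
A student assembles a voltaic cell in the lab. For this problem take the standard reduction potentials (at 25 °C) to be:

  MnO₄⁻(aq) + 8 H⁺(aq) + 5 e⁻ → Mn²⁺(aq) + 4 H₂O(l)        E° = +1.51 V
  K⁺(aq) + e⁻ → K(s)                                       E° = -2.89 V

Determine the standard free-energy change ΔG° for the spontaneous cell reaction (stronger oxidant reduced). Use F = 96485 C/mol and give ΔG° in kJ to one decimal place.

-2122.7 kJ

MnO₄⁻/Mn²⁺ (E° = +1.51 V) is the cathode; K⁺/K (E° = -2.89 V) is the anode, so E°cell = +4.40 V.
Balancing electrons gives n = 5 (lcm of 5 and 1).
ΔG° = −nFE° = −(5)(96485)(+4.40) = -2,122,670 J = -2122.7 kJ.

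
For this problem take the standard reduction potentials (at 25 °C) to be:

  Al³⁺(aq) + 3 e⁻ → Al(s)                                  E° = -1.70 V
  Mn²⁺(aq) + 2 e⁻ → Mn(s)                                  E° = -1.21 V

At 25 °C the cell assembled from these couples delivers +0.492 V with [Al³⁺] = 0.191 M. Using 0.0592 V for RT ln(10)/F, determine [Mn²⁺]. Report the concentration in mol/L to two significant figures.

Mn²⁺/Mn is the cathode, Al³⁺/Al the anode: E°cell = +0.49 V, n = 6.
Overall reaction: 3 Mn²⁺(aq) + 2 Al(s) → 3 Mn(s) + 2 Al³⁺(aq); Q = [Al³⁺]^2/[Mn²⁺]^3.
From E = E° − (0.0592/n) log Q: log Q = (E° − E)·n/0.0592 = (+0.49 − (+0.492))·6/0.0592 = -0.2027.
So 3·log[Mn²⁺] = 2·log(0.191) − log Q = -1.4379 − (-0.2027) = -1.2352; log[Mn²⁺] = -1.2352 / 3 = -0.4117; [Mn²⁺] = 10^(-0.4117) ≈ 0.39 M.

0.39 M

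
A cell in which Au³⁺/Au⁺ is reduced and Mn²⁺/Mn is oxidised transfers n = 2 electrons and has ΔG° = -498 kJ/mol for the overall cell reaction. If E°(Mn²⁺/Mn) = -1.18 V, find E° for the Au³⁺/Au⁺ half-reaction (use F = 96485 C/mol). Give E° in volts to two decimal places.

+1.40 V

E°cell = −ΔG°/(nF) = −(-498×10³)/((2)(96485)) = +2.581 V.
Since Au³⁺/Au⁺ is the cathode and Mn²⁺/Mn the anode, E°cell = E°(Au³⁺/Au⁺) − E°(Mn²⁺/Mn).
So E°(Au³⁺/Au⁺) = E°cell + E°(Mn²⁺/Mn) = +2.581 + (-1.18) = +1.40 V.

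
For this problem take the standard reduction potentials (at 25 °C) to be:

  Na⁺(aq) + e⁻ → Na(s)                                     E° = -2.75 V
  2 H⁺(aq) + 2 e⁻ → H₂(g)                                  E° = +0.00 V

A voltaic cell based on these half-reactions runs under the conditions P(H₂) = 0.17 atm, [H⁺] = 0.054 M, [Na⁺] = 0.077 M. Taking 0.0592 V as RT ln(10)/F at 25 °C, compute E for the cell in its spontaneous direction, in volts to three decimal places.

+2.764 V

H⁺/H₂ is the cathode (higher E°), Na⁺/Na the anode: E°cell = +0.00 − (-2.75) = +2.75 V, n = 2.
Overall: 2 H⁺(aq) + 2 Na(s) → H₂(g) + 2 Na⁺(aq)
Q = P(H₂)·[Na⁺]^2 / ([H⁺]^2); log Q = -0.461.
E = E° − (0.0592/n) log Q = +2.75 − (0.0592/2)(-0.461) = +2.764 V.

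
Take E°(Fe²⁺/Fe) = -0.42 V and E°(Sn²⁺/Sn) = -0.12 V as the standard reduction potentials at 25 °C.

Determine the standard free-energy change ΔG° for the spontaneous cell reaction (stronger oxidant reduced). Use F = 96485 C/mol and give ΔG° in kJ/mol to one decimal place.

Sn²⁺/Sn (E° = -0.12 V) is the cathode; Fe²⁺/Fe (E° = -0.42 V) is the anode, so E°cell = +0.30 V.
Balancing electrons gives n = 2 (lcm of 2 and 2).
ΔG° = −nFE° = −(2)(96485)(+0.30) = -57,891 J = -57.9 kJ/mol.

-57.9 kJ/mol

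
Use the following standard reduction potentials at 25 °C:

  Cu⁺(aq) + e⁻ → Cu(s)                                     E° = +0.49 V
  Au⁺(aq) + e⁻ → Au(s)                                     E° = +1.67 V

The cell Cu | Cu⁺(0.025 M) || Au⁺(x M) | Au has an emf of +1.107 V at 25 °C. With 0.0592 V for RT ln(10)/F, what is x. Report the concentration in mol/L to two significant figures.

0.0015 M

Au⁺/Au is the cathode, Cu⁺/Cu the anode: E°cell = +1.18 V, n = 1.
Overall reaction: Au⁺(aq) + Cu(s) → Au(s) + Cu⁺(aq); Q = [Cu⁺]^1/[Au⁺]^1.
From E = E° − (0.0592/n) log Q: log Q = (E° − E)·n/0.0592 = (+1.18 − (+1.107))·1/0.0592 = 1.2331.
So 1·log[Au⁺] = 1·log(0.025) − log Q = -1.6021 − (1.2331) = -2.8352; [Au⁺] = 10^(-2.8352) ≈ 0.0015 M.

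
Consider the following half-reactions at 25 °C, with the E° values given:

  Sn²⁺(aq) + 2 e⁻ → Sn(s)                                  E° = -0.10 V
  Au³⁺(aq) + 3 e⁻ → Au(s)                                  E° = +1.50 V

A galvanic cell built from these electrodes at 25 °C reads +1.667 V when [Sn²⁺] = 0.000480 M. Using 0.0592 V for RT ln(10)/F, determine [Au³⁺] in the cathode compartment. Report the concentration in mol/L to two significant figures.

Au³⁺/Au is the cathode, Sn²⁺/Sn the anode: E°cell = +1.60 V, n = 6.
Overall reaction: 2 Au³⁺(aq) + 3 Sn(s) → 2 Au(s) + 3 Sn²⁺(aq); Q = [Sn²⁺]^3/[Au³⁺]^2.
From E = E° − (0.0592/n) log Q: log Q = (E° − E)·n/0.0592 = (+1.60 − (+1.667))·6/0.0592 = -6.7905.
So 2·log[Au³⁺] = 3·log(0.00048) − log Q = -9.9563 − (-6.7905) = -3.1658; log[Au³⁺] = -3.1658 / 2 = -1.5829; [Au³⁺] = 10^(-1.5829) ≈ 0.026 M.

0.026 M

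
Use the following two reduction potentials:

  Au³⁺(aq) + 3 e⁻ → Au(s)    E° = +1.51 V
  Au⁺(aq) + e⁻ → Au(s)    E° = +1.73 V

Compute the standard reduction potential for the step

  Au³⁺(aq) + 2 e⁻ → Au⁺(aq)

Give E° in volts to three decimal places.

+1.400 V

Sequential free energies add, so n₃E°₃ = n₁E°₁ + n₂E°₂.
With n₃ = 3, and the known step contributing 1×(+1.73) V, the unknown satisfies 2·E° = 3×(+1.51) − 1×(+1.73) = +2.800.
E° = +2.800 / 2 = +1.400 V.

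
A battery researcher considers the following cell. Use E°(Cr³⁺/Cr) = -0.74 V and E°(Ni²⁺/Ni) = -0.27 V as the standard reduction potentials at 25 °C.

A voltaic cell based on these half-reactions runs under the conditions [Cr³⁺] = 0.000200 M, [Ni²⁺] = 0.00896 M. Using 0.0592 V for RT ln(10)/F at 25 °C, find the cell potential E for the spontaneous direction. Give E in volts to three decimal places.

+0.482 V

Ni²⁺/Ni is the cathode (higher E°), Cr³⁺/Cr the anode: E°cell = -0.27 − (-0.74) = +0.47 V, n = 6.
Overall: 3 Ni²⁺(aq) + 2 Cr(s) → 3 Ni(s) + 2 Cr³⁺(aq)
Q = [Cr³⁺]^2 / ([Ni²⁺]^3); log Q = -1.255.
E = E° − (0.0592/n) log Q = +0.47 − (0.0592/6)(-1.255) = +0.482 V.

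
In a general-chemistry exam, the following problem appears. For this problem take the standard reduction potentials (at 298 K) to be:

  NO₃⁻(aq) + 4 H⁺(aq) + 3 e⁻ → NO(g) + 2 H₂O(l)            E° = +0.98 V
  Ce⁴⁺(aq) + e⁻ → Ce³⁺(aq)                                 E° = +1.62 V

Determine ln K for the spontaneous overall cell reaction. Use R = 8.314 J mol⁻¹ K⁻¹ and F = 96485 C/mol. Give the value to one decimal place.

Cathode: Ce⁴⁺/Ce³⁺; anode: NO₃⁻/NO. E°cell = (+1.62) − (+0.98) = +0.64 V, with n = 3.
ΔG° = −nFE° = −RT ln K, so ln K = nFE°/(RT) = (3)(96485)(+0.64) / ((8.314)(298)) = 74.771.

74.8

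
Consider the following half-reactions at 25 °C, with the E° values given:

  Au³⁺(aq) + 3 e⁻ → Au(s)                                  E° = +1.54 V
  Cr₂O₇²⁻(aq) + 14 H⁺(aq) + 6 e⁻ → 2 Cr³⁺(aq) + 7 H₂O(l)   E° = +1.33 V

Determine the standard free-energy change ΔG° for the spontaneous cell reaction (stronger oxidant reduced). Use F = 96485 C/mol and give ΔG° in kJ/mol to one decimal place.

Au³⁺/Au (E° = +1.54 V) is the cathode; Cr₂O₇²⁻/Cr³⁺ (E° = +1.33 V) is the anode, so E°cell = +0.21 V.
Balancing electrons gives n = 6 (lcm of 3 and 6).
ΔG° = −nFE° = −(6)(96485)(+0.21) = -121,571 J = -121.6 kJ/mol.

-121.6 kJ/mol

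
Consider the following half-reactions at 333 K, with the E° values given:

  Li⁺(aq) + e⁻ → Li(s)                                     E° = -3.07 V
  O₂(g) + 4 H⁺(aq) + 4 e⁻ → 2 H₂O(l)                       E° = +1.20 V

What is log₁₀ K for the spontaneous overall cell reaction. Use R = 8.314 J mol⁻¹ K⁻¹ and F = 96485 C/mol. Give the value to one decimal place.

Cathode: O₂/H₂O; anode: Li⁺/Li. E°cell = (+1.20) − (-3.07) = +4.27 V, with n = 4.
ΔG° = −nFE° = −RT ln K, so ln K = nFE°/(RT) = (4)(96485)(+4.27) / ((8.314)(333)) = 595.242.
log₁₀ K = 595.242 / ln 10 = 258.5.

258.5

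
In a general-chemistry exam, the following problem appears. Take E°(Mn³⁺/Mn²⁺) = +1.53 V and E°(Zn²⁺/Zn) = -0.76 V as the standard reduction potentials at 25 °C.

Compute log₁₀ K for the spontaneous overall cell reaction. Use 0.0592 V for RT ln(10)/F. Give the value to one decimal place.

77.4

Cathode: Mn³⁺/Mn²⁺; anode: Zn²⁺/Zn. E°cell = +2.29 V, n = 2.
log K = nE°cell / 0.0592 = (2)(+2.29) / 0.0592 = 77.4.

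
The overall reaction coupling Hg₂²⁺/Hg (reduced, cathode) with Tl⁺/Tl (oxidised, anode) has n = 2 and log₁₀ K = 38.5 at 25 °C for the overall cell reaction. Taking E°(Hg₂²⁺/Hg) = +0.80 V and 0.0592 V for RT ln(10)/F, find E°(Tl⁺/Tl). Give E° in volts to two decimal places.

E°cell = (0.0592/n)·log K = (0.0592/2)(38.5) = +1.140 V.
Since Hg₂²⁺/Hg is the cathode and Tl⁺/Tl the anode, E°cell = E°(Hg₂²⁺/Hg) − E°(Tl⁺/Tl).
So E°(Tl⁺/Tl) = E°(Hg₂²⁺/Hg) − E°cell = (+0.80) − (+1.140) = -0.34 V.

-0.34 V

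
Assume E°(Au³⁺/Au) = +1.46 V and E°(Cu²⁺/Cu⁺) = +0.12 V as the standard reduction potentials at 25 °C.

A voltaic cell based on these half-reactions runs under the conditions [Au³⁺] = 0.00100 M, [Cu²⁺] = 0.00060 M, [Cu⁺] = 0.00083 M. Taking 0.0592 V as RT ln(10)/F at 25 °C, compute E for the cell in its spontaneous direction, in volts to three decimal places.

Au³⁺/Au is the cathode (higher E°), Cu²⁺/Cu⁺ the anode: E°cell = +1.46 − (+0.12) = +1.34 V, n = 3.
Overall: Au³⁺(aq) + 3 Cu⁺(aq) → Au(s) + 3 Cu²⁺(aq)
Q = [Cu²⁺]^3 / ([Au³⁺]·[Cu⁺]^3); log Q = 2.577.
E = E° − (0.0592/n) log Q = +1.34 − (0.0592/3)(2.577) = +1.289 V.

+1.289 V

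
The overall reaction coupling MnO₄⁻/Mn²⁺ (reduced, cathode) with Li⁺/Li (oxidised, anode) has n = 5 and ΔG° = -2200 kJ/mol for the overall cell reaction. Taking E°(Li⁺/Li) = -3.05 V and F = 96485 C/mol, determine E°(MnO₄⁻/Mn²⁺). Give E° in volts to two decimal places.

+1.51 V

E°cell = −ΔG°/(nF) = −(-2200×10³)/((5)(96485)) = +4.560 V.
Since MnO₄⁻/Mn²⁺ is the cathode and Li⁺/Li the anode, E°cell = E°(MnO₄⁻/Mn²⁺) − E°(Li⁺/Li).
So E°(MnO₄⁻/Mn²⁺) = E°cell + E°(Li⁺/Li) = +4.560 + (-3.05) = +1.51 V.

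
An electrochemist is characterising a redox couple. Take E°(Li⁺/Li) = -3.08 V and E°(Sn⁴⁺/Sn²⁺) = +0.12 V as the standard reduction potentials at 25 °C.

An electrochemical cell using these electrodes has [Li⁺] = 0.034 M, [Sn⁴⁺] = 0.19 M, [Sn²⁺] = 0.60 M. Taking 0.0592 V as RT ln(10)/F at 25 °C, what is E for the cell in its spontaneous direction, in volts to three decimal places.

Sn⁴⁺/Sn²⁺ is the cathode (higher E°), Li⁺/Li the anode: E°cell = +0.12 − (-3.08) = +3.20 V, n = 2.
Overall: Sn⁴⁺(aq) + 2 Li(s) → Sn²⁺(aq) + 2 Li⁺(aq)
Q = [Sn²⁺]·[Li⁺]^2 / ([Sn⁴⁺]); log Q = -2.438.
E = E° − (0.0592/n) log Q = +3.20 − (0.0592/2)(-2.438) = +3.272 V.

+3.272 V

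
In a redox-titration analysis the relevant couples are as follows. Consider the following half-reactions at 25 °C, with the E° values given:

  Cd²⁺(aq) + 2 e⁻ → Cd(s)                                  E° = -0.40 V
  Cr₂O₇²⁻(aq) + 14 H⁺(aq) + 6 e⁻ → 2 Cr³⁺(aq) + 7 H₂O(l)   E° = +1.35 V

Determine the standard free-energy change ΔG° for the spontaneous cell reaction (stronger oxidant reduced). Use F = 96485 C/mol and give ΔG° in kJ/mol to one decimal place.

Cr₂O₇²⁻/Cr³⁺ (E° = +1.35 V) is the cathode; Cd²⁺/Cd (E° = -0.40 V) is the anode, so E°cell = +1.75 V.
Balancing electrons gives n = 6 (lcm of 6 and 2).
ΔG° = −nFE° = −(6)(96485)(+1.75) = -1,013,092 J = -1013.1 kJ/mol.

-1013.1 kJ/mol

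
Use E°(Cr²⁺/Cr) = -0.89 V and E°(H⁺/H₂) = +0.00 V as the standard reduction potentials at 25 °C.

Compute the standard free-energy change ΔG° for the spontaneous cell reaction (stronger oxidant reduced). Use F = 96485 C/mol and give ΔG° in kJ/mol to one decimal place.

-171.7 kJ/mol

H⁺/H₂ (E° = +0.00 V) is the cathode; Cr²⁺/Cr (E° = -0.89 V) is the anode, so E°cell = +0.89 V.
Balancing electrons gives n = 2 (lcm of 2 and 2).
ΔG° = −nFE° = −(2)(96485)(+0.89) = -171,743 J = -171.7 kJ/mol.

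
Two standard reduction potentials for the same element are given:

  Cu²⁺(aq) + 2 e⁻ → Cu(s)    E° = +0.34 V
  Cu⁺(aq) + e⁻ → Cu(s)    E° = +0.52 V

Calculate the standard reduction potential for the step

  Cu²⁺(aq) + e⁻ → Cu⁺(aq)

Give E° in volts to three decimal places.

+0.160 V

Sequential free energies add, so n₃E°₃ = n₁E°₁ + n₂E°₂.
With n₃ = 2, and the known step contributing 1×(+0.52) V, the unknown satisfies 1·E° = 2×(+0.34) − 1×(+0.52) = +0.160.
E° = +0.160 / 1 = +0.160 V.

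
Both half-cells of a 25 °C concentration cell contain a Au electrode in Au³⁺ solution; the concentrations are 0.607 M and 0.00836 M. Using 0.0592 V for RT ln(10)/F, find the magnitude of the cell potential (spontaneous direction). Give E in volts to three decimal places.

For a concentration cell E°cell = 0. The 0.607 M side is the cathode (reduction is favoured where [Au³⁺] is higher).
With n = 3, E = −(0.0592/3) log([Au³⁺]ₐₙ/[Au³⁺]꜀ₐₜ) = −(0.0592/3) log(0.00836/0.607) = −(0.0592/3)(-1.861) = +0.037 V.

+0.037 V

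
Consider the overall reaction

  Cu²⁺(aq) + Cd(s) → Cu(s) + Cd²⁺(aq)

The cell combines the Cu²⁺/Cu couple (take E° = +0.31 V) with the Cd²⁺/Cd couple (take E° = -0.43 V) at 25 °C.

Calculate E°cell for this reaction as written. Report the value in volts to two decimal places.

+0.74 V

The Cu²⁺/Cu couple has the higher reduction potential, so it is the cathode; Cd²⁺/Cd is oxidised at the anode.
E°cell = E°(cathode) − E°(anode) = (+0.31) − (-0.43) = +0.74 V.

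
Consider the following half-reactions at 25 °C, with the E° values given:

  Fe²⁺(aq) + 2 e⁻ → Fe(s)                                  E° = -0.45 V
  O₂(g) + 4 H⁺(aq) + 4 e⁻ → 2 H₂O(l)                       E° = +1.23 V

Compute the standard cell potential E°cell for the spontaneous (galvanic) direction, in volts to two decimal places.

+1.68 V

The O₂/H₂O couple has the higher reduction potential, so it is the cathode; Fe²⁺/Fe is oxidised at the anode.
E°cell = E°(cathode) − E°(anode) = (+1.23) − (-0.45) = +1.68 V.
Since E°cell > 0, the reaction is spontaneous under standard conditions.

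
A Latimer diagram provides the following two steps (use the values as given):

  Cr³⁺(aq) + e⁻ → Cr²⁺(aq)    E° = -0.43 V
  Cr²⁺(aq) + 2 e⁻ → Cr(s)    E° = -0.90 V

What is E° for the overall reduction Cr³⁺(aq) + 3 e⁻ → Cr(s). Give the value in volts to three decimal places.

-0.743 V

Standard free energies of sequential steps add: ΔG°₃ = ΔG°₁ + ΔG°₂, so n₃E°₃ = n₁E°₁ + n₂E°₂.
E°₃ = (1×-0.43 + 2×-0.90) / 3 = (-2.230) / 3 = -0.743 V.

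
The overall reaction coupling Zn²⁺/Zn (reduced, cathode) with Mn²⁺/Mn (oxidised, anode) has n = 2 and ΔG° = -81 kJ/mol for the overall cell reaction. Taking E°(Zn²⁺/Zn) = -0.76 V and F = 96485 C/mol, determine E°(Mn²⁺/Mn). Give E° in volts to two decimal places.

E°cell = −ΔG°/(nF) = −(-81×10³)/((2)(96485)) = +0.420 V.
Since Zn²⁺/Zn is the cathode and Mn²⁺/Mn the anode, E°cell = E°(Zn²⁺/Zn) − E°(Mn²⁺/Mn).
So E°(Mn²⁺/Mn) = E°(Zn²⁺/Zn) − E°cell = (-0.76) − (+0.420) = -1.18 V.

-1.18 V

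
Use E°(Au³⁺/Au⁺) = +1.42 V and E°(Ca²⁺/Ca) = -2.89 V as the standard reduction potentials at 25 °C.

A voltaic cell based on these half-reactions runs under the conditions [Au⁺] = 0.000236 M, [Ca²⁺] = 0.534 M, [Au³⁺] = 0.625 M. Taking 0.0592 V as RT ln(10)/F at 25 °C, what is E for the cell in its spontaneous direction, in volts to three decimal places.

+4.419 V

Au³⁺/Au⁺ is the cathode (higher E°), Ca²⁺/Ca the anode: E°cell = +1.42 − (-2.89) = +4.31 V, n = 2.
Overall: Au³⁺(aq) + Ca(s) → Au⁺(aq) + Ca²⁺(aq)
Q = [Au⁺]·[Ca²⁺] / ([Au³⁺]); log Q = -3.695.
E = E° − (0.0592/n) log Q = +4.31 − (0.0592/2)(-3.695) = +4.419 V.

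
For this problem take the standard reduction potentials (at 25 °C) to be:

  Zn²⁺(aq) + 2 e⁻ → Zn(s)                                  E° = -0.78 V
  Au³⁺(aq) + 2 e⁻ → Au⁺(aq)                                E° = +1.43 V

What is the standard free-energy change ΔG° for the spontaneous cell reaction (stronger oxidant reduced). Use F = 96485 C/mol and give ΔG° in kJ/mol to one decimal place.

Au³⁺/Au⁺ (E° = +1.43 V) is the cathode; Zn²⁺/Zn (E° = -0.78 V) is the anode, so E°cell = +2.21 V.
Balancing electrons gives n = 2 (lcm of 2 and 2).
ΔG° = −nFE° = −(2)(96485)(+2.21) = -426,464 J = -426.5 kJ/mol.

-426.5 kJ/mol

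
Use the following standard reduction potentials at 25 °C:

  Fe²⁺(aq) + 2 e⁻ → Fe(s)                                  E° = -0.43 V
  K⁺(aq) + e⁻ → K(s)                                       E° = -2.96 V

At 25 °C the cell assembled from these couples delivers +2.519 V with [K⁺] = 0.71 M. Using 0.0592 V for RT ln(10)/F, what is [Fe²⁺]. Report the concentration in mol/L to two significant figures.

0.21 M

Fe²⁺/Fe is the cathode, K⁺/K the anode: E°cell = +2.53 V, n = 2.
Overall reaction: Fe²⁺(aq) + 2 K(s) → Fe(s) + 2 K⁺(aq); Q = [K⁺]^2/[Fe²⁺]^1.
From E = E° − (0.0592/n) log Q: log Q = (E° − E)·n/0.0592 = (+2.53 − (+2.519))·2/0.0592 = 0.3716.
So 1·log[Fe²⁺] = 2·log(0.71) − log Q = -0.2975 − (0.3716) = -0.6691; [Fe²⁺] = 10^(-0.6691) ≈ 0.21 M.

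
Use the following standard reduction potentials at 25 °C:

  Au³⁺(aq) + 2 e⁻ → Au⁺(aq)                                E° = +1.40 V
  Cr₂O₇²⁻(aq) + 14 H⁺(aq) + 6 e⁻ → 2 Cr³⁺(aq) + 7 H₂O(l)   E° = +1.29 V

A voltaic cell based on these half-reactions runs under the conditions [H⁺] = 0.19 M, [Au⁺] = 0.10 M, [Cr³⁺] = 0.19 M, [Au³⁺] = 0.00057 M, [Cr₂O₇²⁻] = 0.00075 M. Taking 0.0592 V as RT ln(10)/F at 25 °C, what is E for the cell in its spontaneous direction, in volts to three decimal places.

Au³⁺/Au⁺ is the cathode (higher E°), Cr₂O₇²⁻/Cr³⁺ the anode: E°cell = +1.40 − (+1.29) = +0.11 V, n = 6.
Overall: 3 Au³⁺(aq) + 2 Cr³⁺(aq) + 7 H₂O(l) → 3 Au⁺(aq) + Cr₂O₇²⁻(aq) + 14 H⁺(aq)
Q = [Au⁺]^3·[Cr₂O₇²⁻]·[H⁺]^14 / ([Au³⁺]^3·[Cr³⁺]^2); log Q = -5.048.
E = E° − (0.0592/n) log Q = +0.11 − (0.0592/6)(-5.048) = +0.160 V.

+0.160 V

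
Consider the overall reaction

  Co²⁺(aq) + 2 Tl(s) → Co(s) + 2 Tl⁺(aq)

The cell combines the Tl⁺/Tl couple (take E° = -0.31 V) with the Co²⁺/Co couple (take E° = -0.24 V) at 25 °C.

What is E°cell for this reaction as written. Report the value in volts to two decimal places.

+0.07 V

The Co²⁺/Co couple has the higher reduction potential, so it is the cathode; Tl⁺/Tl is oxidised at the anode.
E°cell = E°(cathode) − E°(anode) = (-0.24) − (-0.31) = +0.07 V.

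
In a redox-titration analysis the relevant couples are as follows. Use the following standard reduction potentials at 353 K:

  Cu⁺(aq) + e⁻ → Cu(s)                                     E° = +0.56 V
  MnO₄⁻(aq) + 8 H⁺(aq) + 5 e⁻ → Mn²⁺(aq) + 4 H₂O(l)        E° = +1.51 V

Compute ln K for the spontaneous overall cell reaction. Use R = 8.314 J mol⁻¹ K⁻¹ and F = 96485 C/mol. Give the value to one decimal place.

Cathode: MnO₄⁻/Mn²⁺; anode: Cu⁺/Cu. E°cell = (+1.51) − (+0.56) = +0.95 V, with n = 5.
ΔG° = −nFE° = −RT ln K, so ln K = nFE°/(RT) = (5)(96485)(+0.95) / ((8.314)(353)) = 156.160.

156.2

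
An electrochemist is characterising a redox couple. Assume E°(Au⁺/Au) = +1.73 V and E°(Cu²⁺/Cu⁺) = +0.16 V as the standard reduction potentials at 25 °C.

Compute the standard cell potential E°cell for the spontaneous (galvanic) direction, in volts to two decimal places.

+1.57 V

The Au⁺/Au couple has the higher reduction potential, so it is the cathode; Cu²⁺/Cu⁺ is oxidised at the anode.
E°cell = E°(cathode) − E°(anode) = (+1.73) − (+0.16) = +1.57 V.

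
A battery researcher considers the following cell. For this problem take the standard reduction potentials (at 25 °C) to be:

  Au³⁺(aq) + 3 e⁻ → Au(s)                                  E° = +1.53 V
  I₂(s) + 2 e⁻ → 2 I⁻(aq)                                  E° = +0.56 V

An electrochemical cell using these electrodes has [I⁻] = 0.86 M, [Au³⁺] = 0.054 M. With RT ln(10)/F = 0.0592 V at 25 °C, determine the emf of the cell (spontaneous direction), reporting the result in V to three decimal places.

Au³⁺/Au is the cathode (higher E°), I₂/I⁻ the anode: E°cell = +1.53 − (+0.56) = +0.97 V, n = 6.
Overall: 2 Au³⁺(aq) + 6 I⁻(aq) → 2 Au(s) + 3 I₂(s)
Q = 1 / ([Au³⁺]^2·[I⁻]^6); log Q = 2.928.
E = E° − (0.0592/n) log Q = +0.97 − (0.0592/6)(2.928) = +0.941 V.

+0.941 V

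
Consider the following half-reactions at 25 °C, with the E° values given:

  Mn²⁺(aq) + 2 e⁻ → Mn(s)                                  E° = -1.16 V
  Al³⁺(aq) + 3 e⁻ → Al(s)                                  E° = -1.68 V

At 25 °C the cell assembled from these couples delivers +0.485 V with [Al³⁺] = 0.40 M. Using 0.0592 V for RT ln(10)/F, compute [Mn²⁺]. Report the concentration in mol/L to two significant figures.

Mn²⁺/Mn is the cathode, Al³⁺/Al the anode: E°cell = +0.52 V, n = 6.
Overall reaction: 3 Mn²⁺(aq) + 2 Al(s) → 3 Mn(s) + 2 Al³⁺(aq); Q = [Al³⁺]^2/[Mn²⁺]^3.
From E = E° − (0.0592/n) log Q: log Q = (E° − E)·n/0.0592 = (+0.52 − (+0.485))·6/0.0592 = 3.5473.
So 3·log[Mn²⁺] = 2·log(0.4) − log Q = -0.7959 − (3.5473) = -4.3432; log[Mn²⁺] = -4.3432 / 3 = -1.4477; [Mn²⁺] = 10^(-1.4477) ≈ 0.036 M.

0.036 M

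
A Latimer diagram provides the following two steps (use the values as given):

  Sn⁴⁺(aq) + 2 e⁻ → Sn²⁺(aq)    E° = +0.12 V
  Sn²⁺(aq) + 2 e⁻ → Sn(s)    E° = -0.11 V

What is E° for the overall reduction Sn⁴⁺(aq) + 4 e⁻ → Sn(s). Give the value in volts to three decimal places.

+0.005 V

Since ΔG° = −nFE° is additive over sequential reductions, n₃E°₃ = n₁E°₁ + n₂E°₂.
E°₃ = (2×+0.12 + 2×-0.11) / 4 = (+0.020) / 4 = +0.005 V.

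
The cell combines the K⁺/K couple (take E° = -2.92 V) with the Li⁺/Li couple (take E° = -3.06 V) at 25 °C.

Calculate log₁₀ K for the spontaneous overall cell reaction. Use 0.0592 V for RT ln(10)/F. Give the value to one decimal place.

2.4

Cathode: K⁺/K; anode: Li⁺/Li. E°cell = +0.14 V, n = 1.
log K = nE°cell / 0.0592 = (1)(+0.14) / 0.0592 = 2.4.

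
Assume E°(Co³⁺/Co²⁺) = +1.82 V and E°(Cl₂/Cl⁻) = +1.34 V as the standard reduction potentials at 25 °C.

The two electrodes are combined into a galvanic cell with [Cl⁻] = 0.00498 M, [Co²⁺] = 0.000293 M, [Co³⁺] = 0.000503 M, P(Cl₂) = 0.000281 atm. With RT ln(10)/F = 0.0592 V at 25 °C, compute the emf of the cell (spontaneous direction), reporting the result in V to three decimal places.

Co³⁺/Co²⁺ is the cathode (higher E°), Cl₂/Cl⁻ the anode: E°cell = +1.82 − (+1.34) = +0.48 V, n = 2.
Overall: 2 Co³⁺(aq) + 2 Cl⁻(aq) → 2 Co²⁺(aq) + Cl₂(g)
Q = [Co²⁺]^2·P(Cl₂) / ([Co³⁺]^2·[Cl⁻]^2); log Q = 0.585.
E = E° − (0.0592/n) log Q = +0.48 − (0.0592/2)(0.585) = +0.463 V.

+0.463 V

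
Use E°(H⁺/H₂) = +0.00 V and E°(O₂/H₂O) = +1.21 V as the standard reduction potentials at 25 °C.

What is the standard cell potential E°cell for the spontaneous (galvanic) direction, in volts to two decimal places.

The O₂/H₂O couple has the higher reduction potential, so it is the cathode; H⁺/H₂ is oxidised at the anode.
E°cell = E°(cathode) − E°(anode) = (+1.21) − (+0.00) = +1.21 V.

+1.21 V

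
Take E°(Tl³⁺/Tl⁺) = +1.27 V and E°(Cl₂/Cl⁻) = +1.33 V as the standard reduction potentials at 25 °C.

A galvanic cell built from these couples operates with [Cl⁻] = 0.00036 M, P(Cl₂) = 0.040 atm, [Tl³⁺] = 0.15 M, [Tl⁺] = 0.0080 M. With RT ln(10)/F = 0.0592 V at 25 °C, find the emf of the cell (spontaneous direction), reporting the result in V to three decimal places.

+0.185 V

Cl₂/Cl⁻ is the cathode (higher E°), Tl³⁺/Tl⁺ the anode: E°cell = +1.33 − (+1.27) = +0.06 V, n = 2.
Overall: Cl₂(g) + Tl⁺(aq) → 2 Cl⁻(aq) + Tl³⁺(aq)
Q = [Cl⁻]^2·[Tl³⁺] / (P(Cl₂)·[Tl⁺]); log Q = -4.216.
E = E° − (0.0592/n) log Q = +0.06 − (0.0592/2)(-4.216) = +0.185 V.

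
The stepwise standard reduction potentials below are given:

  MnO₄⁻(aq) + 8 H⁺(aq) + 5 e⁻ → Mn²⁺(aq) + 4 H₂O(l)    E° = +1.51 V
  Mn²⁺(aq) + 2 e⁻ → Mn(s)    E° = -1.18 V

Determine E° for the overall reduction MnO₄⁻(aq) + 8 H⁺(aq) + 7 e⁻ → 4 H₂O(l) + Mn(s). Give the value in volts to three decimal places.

+0.741 V

Adding the free-energy changes (−nFE°) of the two steps gives −n₃FE°₃ = −n₁FE°₁ − n₂FE°₂.
E°₃ = (5×+1.51 + 2×-1.18) / 7 = (+5.190) / 7 = +0.741 V.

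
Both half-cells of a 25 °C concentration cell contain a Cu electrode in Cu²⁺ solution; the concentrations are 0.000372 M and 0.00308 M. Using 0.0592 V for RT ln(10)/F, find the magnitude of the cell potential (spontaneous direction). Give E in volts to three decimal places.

For a concentration cell E°cell = 0. The 0.00308 M side is the cathode (reduction is favoured where [Cu²⁺] is higher).
With n = 2, E = −(0.0592/2) log([Cu²⁺]ₐₙ/[Cu²⁺]꜀ₐₜ) = −(0.0592/2) log(0.000372/0.00308) = −(0.0592/2)(-0.918) = +0.027 V.

+0.027 V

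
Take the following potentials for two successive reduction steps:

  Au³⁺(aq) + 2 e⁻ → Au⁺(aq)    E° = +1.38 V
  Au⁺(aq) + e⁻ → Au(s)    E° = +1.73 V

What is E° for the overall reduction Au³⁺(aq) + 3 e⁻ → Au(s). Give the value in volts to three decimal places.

+1.497 V

Standard free energies of sequential steps add: ΔG°₃ = ΔG°₁ + ΔG°₂, so n₃E°₃ = n₁E°₁ + n₂E°₂.
E°₃ = (2×+1.38 + 1×+1.73) / 3 = (+4.490) / 3 = +1.497 V.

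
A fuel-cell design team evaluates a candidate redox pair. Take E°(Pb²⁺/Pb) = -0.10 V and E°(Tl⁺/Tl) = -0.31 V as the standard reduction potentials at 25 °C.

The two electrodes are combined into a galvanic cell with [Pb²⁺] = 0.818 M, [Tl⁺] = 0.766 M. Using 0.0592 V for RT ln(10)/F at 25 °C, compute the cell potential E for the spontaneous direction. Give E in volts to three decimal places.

+0.214 V

Pb²⁺/Pb is the cathode (higher E°), Tl⁺/Tl the anode: E°cell = -0.10 − (-0.31) = +0.21 V, n = 2.
Overall: Pb²⁺(aq) + 2 Tl(s) → Pb(s) + 2 Tl⁺(aq)
Q = [Tl⁺]^2 / ([Pb²⁺]); log Q = -0.144.
E = E° − (0.0592/n) log Q = +0.21 − (0.0592/2)(-0.144) = +0.214 V.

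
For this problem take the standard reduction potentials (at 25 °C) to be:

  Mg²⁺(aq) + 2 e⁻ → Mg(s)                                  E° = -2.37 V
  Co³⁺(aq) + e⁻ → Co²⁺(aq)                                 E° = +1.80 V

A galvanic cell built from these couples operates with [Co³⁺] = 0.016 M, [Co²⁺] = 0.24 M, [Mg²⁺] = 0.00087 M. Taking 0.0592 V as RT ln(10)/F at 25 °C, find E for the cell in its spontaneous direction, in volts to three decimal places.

Co³⁺/Co²⁺ is the cathode (higher E°), Mg²⁺/Mg the anode: E°cell = +1.80 − (-2.37) = +4.17 V, n = 2.
Overall: 2 Co³⁺(aq) + Mg(s) → 2 Co²⁺(aq) + Mg²⁺(aq)
Q = [Co²⁺]^2·[Mg²⁺] / ([Co³⁺]^2); log Q = -0.708.
E = E° − (0.0592/n) log Q = +4.17 − (0.0592/2)(-0.708) = +4.191 V.

+4.191 V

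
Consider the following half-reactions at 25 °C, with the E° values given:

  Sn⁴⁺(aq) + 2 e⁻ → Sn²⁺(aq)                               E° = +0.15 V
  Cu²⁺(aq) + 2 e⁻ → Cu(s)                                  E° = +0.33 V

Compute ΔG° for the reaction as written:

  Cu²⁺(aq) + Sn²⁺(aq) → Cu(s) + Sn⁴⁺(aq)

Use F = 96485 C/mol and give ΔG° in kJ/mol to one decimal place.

-34.7 kJ/mol

As written, Cu²⁺/Cu is reduced (cathode) and Sn⁴⁺/Sn²⁺ is oxidised (anode), so E°cell = (+0.33) − (+0.15) = +0.18 V.
Balancing electrons gives n = 2.
ΔG° = −nFE° = −(2)(96485)(+0.18) = -34,735 J = -34.7 kJ/mol.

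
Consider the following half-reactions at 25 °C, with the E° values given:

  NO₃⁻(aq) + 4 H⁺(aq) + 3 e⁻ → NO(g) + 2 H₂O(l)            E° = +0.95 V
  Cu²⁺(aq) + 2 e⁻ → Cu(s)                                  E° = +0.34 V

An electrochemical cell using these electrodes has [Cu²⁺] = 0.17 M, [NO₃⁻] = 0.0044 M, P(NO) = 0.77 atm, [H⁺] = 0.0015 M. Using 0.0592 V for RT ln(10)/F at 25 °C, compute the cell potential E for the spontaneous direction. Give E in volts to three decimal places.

NO₃⁻/NO is the cathode (higher E°), Cu²⁺/Cu the anode: E°cell = +0.95 − (+0.34) = +0.61 V, n = 6.
Overall: 2 NO₃⁻(aq) + 8 H⁺(aq) + 3 Cu(s) → 2 NO(g) + 4 H₂O(l) + 3 Cu²⁺(aq)
Q = P(NO)^2·[Cu²⁺]^3 / ([NO₃⁻]^2·[H⁺]^8); log Q = 24.769.
E = E° − (0.0592/n) log Q = +0.61 − (0.0592/6)(24.769) = +0.366 V.

+0.366 V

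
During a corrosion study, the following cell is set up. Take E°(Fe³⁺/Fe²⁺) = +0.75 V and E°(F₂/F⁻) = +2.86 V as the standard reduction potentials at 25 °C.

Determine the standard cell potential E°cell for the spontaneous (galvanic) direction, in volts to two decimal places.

The F₂/F⁻ couple has the higher reduction potential, so it is the cathode; Fe³⁺/Fe²⁺ is oxidised at the anode.
E°cell = E°(cathode) − E°(anode) = (+2.86) − (+0.75) = +2.11 V.
Since E°cell > 0, the reaction is spontaneous under standard conditions.

+2.11 V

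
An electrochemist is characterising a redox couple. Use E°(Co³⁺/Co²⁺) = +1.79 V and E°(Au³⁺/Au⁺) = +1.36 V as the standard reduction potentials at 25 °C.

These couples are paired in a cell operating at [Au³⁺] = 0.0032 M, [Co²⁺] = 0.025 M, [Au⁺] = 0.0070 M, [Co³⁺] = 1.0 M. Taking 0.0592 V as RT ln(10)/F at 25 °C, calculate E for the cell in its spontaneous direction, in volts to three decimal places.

+0.535 V

Co³⁺/Co²⁺ is the cathode (higher E°), Au³⁺/Au⁺ the anode: E°cell = +1.79 − (+1.36) = +0.43 V, n = 2.
Overall: 2 Co³⁺(aq) + Au⁺(aq) → 2 Co²⁺(aq) + Au³⁺(aq)
Q = [Co²⁺]^2·[Au³⁺] / ([Co³⁺]^2·[Au⁺]); log Q = -3.544.
E = E° − (0.0592/n) log Q = +0.43 − (0.0592/2)(-3.544) = +0.535 V.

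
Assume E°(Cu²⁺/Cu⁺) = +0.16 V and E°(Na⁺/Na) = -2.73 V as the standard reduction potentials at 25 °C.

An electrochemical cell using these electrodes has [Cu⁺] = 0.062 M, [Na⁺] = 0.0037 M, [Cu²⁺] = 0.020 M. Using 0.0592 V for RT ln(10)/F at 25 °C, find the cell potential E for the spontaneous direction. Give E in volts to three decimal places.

+3.005 V

Cu²⁺/Cu⁺ is the cathode (higher E°), Na⁺/Na the anode: E°cell = +0.16 − (-2.73) = +2.89 V, n = 1.
Overall: Cu²⁺(aq) + Na(s) → Cu⁺(aq) + Na⁺(aq)
Q = [Cu⁺]·[Na⁺] / ([Cu²⁺]); log Q = -1.940.
E = E° − (0.0592/n) log Q = +2.89 − (0.0592/1)(-1.940) = +3.005 V.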